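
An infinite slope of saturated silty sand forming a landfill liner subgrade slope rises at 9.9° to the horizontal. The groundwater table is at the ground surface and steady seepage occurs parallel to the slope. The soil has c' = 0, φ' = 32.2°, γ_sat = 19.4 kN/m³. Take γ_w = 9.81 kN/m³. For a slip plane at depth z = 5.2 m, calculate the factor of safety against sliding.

FS = 1.78

With seepage parallel to the slope and the water table at the surface, the effective normal stress on the slip plane uses the buoyant unit weight γ' = γ_sat − γ_w while the driving shear stress uses γ_sat:
FS = [c' + γ' z cos²β tanφ'] / [γ_sat z sinβ cosβ]
(For c' = 0 this reduces to FS = (γ'/γ_sat)·tanφ'/tanβ.)
γ' = 19.4 − 9.81 = 9.59 kN/m³
Numerator = 0.0 + 9.59·5.2·cos²9.9°·tan32.2° = 0.0 + 9.59·5.2·0.9704·0.6297 = 30.475 kPa
Denominator = 19.4·5.2·sin9.9°·cos9.9° = 19.4·5.2·0.1719·0.9851 = 17.086 kPa
FS = 30.475 / 17.086 = 1.784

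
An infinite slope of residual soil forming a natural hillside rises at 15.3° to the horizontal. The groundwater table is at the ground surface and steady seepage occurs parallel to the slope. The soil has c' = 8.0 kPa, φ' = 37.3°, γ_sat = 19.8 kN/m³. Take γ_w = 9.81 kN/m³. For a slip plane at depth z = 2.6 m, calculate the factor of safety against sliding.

With seepage parallel to the slope and the water table at the surface, the effective normal stress on the slip plane uses the buoyant unit weight γ' = γ_sat − γ_w while the driving shear stress uses γ_sat:
FS = [c' + γ' z cos²β tanφ'] / [γ_sat z sinβ cosβ]
γ' = 19.8 − 9.81 = 9.99 kN/m³
Numerator = 8.0 + 9.99·2.6·cos²15.3°·tan37.3° = 8.0 + 9.99·2.6·0.9304·0.7618 = 26.409 kPa
Denominator = 19.8·2.6·sin15.3°·cos15.3° = 19.8·2.6·0.2639·0.9646 = 13.103 kPa
FS = 26.409 / 13.103 = 2.016

FS = 2.02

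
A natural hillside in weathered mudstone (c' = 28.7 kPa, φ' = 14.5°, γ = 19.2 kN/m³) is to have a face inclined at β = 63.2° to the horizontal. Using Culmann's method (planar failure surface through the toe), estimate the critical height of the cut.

Culmann's analysis gives the critical failure plane at α_cr = (β + φ')/2 = (63.2 + 14.5)/2 = 38.9°, and the critical height
H_c = (4c'/γ) · sinβ cosφ' / [1 − cos(β − φ')]
    = (4·28.7/19.2) · sin63.2°·cos14.5° / [1 − cos(48.7°)]
    = 5.979 · 0.8926·0.9681 / [1 − 0.6600]
    = 5.979 · 0.8642 / 0.3400
    = 15.20 m

H_c = 15.20 m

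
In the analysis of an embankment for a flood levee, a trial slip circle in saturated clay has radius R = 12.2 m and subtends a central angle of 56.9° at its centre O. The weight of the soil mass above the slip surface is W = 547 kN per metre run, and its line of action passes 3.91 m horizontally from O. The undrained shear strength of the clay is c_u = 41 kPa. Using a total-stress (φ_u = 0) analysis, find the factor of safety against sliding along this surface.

FS = 2.83

Taking moments about the centre O, the resisting moment is provided by the undrained shear strength acting along the arc:
Arc length L_a = R·θ = 12.2·(56.9°·π/180) = 12.2·0.9931 = 12.12 m
M_R = c_u·L_a·R = 41·12.12·12.2 = 6060.3 kN·m/m
M_D = W·d = 547·3.91 = 2138.8 kN·m/m
FS = M_R / M_D = 6060.3 / 2138.8 = 2.834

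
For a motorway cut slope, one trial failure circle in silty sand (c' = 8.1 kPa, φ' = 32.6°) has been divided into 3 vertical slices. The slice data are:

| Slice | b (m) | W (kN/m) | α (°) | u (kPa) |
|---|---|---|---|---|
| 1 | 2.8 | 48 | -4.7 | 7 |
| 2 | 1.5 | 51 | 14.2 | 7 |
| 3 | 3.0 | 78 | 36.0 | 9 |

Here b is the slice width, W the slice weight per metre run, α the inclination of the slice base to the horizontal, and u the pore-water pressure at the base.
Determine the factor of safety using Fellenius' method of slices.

FS = 2.33

Ordinary method of slices: FS = Σ[c'·Δl_i + (W_i cosα_i − u_i·Δl_i)·tanφ'] / Σ W_i sinα_i, with Δl_i = b_i / cosα_i.
Slice 1: Δl = 2.8/cos(-4.7°) = 2.809 m; N'_1 = 48·cos(-4.7°) − 7·2.809 = 28.2; c'Δl = 22.76; W sinα = -3.9
Slice 2: Δl = 1.5/cos14.2° = 1.547 m; N'_2 = 51·cos14.2° − 7·1.547 = 38.6; c'Δl = 12.53; W sinα = 12.5
Slice 3: Δl = 3.0/cos36.0° = 3.708 m; N'_3 = 78·cos36.0° − 9·3.708 = 29.7; c'Δl = 30.04; W sinα = 45.8
Σc'Δl = 65.3 kN/m; ΣN' = 96.5 kN/m; ΣW sinα = 54.4 kN/m
Resisting = 65.3 + 96.5·tan32.6° = 65.3 + 61.7 = 127.0 kN/m
FS = 127.0 / 54.4 = 2.334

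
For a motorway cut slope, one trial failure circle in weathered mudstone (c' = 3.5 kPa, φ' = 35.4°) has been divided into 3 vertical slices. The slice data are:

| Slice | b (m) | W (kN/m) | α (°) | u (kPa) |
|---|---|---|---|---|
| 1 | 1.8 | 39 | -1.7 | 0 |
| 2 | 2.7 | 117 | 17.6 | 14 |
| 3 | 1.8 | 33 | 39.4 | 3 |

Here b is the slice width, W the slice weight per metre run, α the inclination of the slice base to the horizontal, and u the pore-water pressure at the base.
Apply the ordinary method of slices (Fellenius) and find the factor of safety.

Ordinary method of slices: FS = Σ[c'·Δl_i + (W_i cosα_i − u_i·Δl_i)·tanφ'] / Σ W_i sinα_i, with Δl_i = b_i / cosα_i.
Slice 1: Δl = 1.8/cos(-1.7°) = 1.801 m; N'_1 = 39·cos(-1.7°) − 0·1.801 = 39.0; c'Δl = 6.30; W sinα = -1.2
Slice 2: Δl = 2.7/cos17.6° = 2.833 m; N'_2 = 117·cos17.6° − 14·2.833 = 71.9; c'Δl = 9.91; W sinα = 35.4
Slice 3: Δl = 1.8/cos39.4° = 2.329 m; N'_3 = 33·cos39.4° − 3·2.329 = 18.5; c'Δl = 8.15; W sinα = 20.9
Σc'Δl = 24.4 kN/m; ΣN' = 129.4 kN/m; ΣW sinα = 55.2 kN/m
Resisting = 24.4 + 129.4·tan35.4° = 24.4 + 91.9 = 116.3 kN/m
FS = 116.3 / 55.2 = 2.108

FS = 2.11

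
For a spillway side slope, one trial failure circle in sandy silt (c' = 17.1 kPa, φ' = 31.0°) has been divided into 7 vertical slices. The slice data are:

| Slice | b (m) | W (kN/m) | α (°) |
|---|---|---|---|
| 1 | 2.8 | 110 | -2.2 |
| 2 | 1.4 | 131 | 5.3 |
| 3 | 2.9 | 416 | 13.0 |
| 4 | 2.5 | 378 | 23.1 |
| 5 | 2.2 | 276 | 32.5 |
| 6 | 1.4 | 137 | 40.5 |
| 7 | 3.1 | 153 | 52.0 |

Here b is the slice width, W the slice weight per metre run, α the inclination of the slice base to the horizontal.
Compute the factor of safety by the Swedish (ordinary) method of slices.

FS = 1.95

Ordinary method of slices: FS = Σ[c'·Δl_i + (W_i cosα_i)·tanφ'] / Σ W_i sinα_i, with Δl_i = b_i / cosα_i.
Slice 1: Δl = 2.8/cos(-2.2°) = 2.802 m; N'_1 = 110·cos(-2.2°) = 109.9; c'Δl = 47.92; W sinα = -4.2
Slice 2: Δl = 1.4/cos5.3° = 1.406 m; N'_2 = 131·cos5.3° = 130.4; c'Δl = 24.04; W sinα = 12.1
Slice 3: Δl = 2.9/cos13.0° = 2.976 m; N'_3 = 416·cos13.0° = 405.3; c'Δl = 50.89; W sinα = 93.6
Slice 4: Δl = 2.5/cos23.1° = 2.718 m; N'_4 = 378·cos23.1° = 347.7; c'Δl = 46.48; W sinα = 148.3
Slice 5: Δl = 2.2/cos32.5° = 2.609 m; N'_5 = 276·cos32.5° = 232.8; c'Δl = 44.61; W sinα = 148.3
Slice 6: Δl = 1.4/cos40.5° = 1.841 m; N'_6 = 137·cos40.5° = 104.2; c'Δl = 31.48; W sinα = 89.0
Slice 7: Δl = 3.1/cos52.0° = 5.035 m; N'_7 = 153·cos52.0° = 94.2; c'Δl = 86.10; W sinα = 120.6
Σc'Δl = 331.5 kN/m; ΣN' = 1424.5 kN/m; ΣW sinα = 607.6 kN/m
Resisting = 331.5 + 1424.5·tan31.0° = 331.5 + 855.9 = 1187.5 kN/m
FS = 1187.5 / 607.6 = 1.954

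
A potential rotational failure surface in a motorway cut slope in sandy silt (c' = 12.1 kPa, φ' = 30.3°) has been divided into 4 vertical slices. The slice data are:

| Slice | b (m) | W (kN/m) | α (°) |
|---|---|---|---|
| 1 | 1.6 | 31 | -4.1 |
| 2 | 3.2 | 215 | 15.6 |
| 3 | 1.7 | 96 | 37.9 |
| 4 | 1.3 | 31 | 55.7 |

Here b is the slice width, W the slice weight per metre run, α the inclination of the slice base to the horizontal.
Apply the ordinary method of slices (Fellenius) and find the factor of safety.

Ordinary method of slices: FS = Σ[c'·Δl_i + (W_i cosα_i)·tanφ'] / Σ W_i sinα_i, with Δl_i = b_i / cosα_i.
Slice 1: Δl = 1.6/cos(-4.1°) = 1.604 m; N'_1 = 31·cos(-4.1°) = 30.9; c'Δl = 19.41; W sinα = -2.2
Slice 2: Δl = 3.2/cos15.6° = 3.322 m; N'_2 = 215·cos15.6° = 207.1; c'Δl = 40.20; W sinα = 57.8
Slice 3: Δl = 1.7/cos37.9° = 2.154 m; N'_3 = 96·cos37.9° = 75.8; c'Δl = 26.07; W sinα = 59.0
Slice 4: Δl = 1.3/cos55.7° = 2.307 m; N'_4 = 31·cos55.7° = 17.5; c'Δl = 27.91; W sinα = 25.6
Σc'Δl = 113.6 kN/m; ΣN' = 331.2 kN/m; ΣW sinα = 140.2 kN/m
Resisting = 113.6 + 331.2·tan30.3° = 113.6 + 193.6 = 307.1 kN/m
FS = 307.1 / 140.2 = 2.191

FS = 2.19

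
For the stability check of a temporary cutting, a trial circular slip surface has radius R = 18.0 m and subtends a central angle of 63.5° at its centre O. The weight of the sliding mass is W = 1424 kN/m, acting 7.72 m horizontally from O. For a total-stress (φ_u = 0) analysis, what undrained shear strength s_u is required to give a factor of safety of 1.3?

s_u = 39.8 kPa

FS = s_u·L_a·R / (W·d), so s_u = FS·W·d / (L_a·R).
Arc length L_a = R·θ = 18.0·(63.5°·π/180) = 18.0·1.1083 = 19.95 m
s_u = 1.3·1424·7.72 / (19.95·18.0) = 14291.3 / 359.08 = 39.80 kPa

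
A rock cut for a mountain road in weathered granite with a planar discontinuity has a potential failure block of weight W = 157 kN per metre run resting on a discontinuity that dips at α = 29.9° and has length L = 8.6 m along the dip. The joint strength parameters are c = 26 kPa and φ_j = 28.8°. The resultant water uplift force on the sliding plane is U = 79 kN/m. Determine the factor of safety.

Resolving the block weight along and normal to the plane and applying the Mohr–Coulomb strength on the joint:
N' = W cosα − U = 157·cos29.9° − 79 = 57.1 kN/m
Driving force T = W sinα = 157·sin29.9° = 78.3 kN/m
Resisting force R = c·L + N'·tanφ_j = 26·8.6 + 57.1·tan28.8° = 223.6 + 31.4 = 255.0 kN/m
FS = R / T = 255.0 / 78.3 = 3.258

FS = 3.26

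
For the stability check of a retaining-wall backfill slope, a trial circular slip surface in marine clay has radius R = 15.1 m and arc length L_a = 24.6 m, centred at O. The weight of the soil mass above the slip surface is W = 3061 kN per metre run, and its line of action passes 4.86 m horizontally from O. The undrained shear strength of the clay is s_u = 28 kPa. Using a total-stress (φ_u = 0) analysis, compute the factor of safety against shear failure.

Taking moments about the centre O, the resisting moment is provided by the undrained shear strength acting along the arc:
M_R = s_u·L_a·R = 28·24.60·15.1 = 10400.9 kN·m/m
M_D = W·d = 3061·4.86 = 14876.5 kN·m/m
FS = M_R / M_D = 10400.9 / 14876.5 = 0.699

FS = 0.70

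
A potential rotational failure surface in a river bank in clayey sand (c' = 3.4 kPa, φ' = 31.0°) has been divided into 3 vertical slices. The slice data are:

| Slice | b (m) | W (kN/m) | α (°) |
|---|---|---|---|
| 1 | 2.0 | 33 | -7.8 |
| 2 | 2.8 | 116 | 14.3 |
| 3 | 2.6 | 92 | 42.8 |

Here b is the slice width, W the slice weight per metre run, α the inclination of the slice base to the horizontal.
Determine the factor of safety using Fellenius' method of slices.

Ordinary method of slices: FS = Σ[c'·Δl_i + (W_i cosα_i)·tanφ'] / Σ W_i sinα_i, with Δl_i = b_i / cosα_i.
Slice 1: Δl = 2.0/cos(-7.8°) = 2.019 m; N'_1 = 33·cos(-7.8°) = 32.7; c'Δl = 6.86; W sinα = -4.5
Slice 2: Δl = 2.8/cos14.3° = 2.890 m; N'_2 = 116·cos14.3° = 112.4; c'Δl = 9.82; W sinα = 28.7
Slice 3: Δl = 2.6/cos42.8° = 3.544 m; N'_3 = 92·cos42.8° = 67.5; c'Δl = 12.05; W sinα = 62.5
Σc'Δl = 28.7 kN/m; ΣN' = 212.6 kN/m; ΣW sinα = 86.7 kN/m
Resisting = 28.7 + 212.6·tan31.0° = 28.7 + 127.7 = 156.5 kN/m
FS = 156.5 / 86.7 = 1.805

FS = 1.81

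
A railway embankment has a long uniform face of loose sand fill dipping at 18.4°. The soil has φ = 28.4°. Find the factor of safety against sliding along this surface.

FS = 1.63

For a dry cohesionless infinite slope the factor of safety is FS = tanφ / tanβ.
FS = tan28.4° / tan18.4° = 0.5407 / 0.3327 = 1.625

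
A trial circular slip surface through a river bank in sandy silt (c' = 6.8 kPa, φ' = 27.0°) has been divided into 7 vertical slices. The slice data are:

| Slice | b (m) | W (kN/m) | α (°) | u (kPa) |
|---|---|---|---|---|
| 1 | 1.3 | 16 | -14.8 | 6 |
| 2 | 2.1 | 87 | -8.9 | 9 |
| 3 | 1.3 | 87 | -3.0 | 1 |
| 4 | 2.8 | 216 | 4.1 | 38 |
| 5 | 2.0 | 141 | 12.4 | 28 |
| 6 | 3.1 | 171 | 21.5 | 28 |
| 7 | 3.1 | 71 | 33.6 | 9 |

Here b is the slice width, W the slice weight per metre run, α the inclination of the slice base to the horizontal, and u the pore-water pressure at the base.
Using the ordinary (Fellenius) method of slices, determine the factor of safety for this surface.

Ordinary method of slices: FS = Σ[c'·Δl_i + (W_i cosα_i − u_i·Δl_i)·tanφ'] / Σ W_i sinα_i, with Δl_i = b_i / cosα_i.
Slice 1: Δl = 1.3/cos(-14.8°) = 1.345 m; N'_1 = 16·cos(-14.8°) − 6·1.345 = 7.4; c'Δl = 9.14; W sinα = -4.1
Slice 2: Δl = 2.1/cos(-8.9°) = 2.126 m; N'_2 = 87·cos(-8.9°) − 9·2.126 = 66.8; c'Δl = 14.45; W sinα = -13.5
Slice 3: Δl = 1.3/cos(-3.0°) = 1.302 m; N'_3 = 87·cos(-3.0°) − 1·1.302 = 85.6; c'Δl = 8.85; W sinα = -4.6
Slice 4: Δl = 2.8/cos4.1° = 2.807 m; N'_4 = 216·cos4.1° − 38·2.807 = 108.8; c'Δl = 19.09; W sinα = 15.4
Slice 5: Δl = 2.0/cos12.4° = 2.048 m; N'_5 = 141·cos12.4° − 28·2.048 = 80.4; c'Δl = 13.92; W sinα = 30.3
Slice 6: Δl = 3.1/cos21.5° = 3.332 m; N'_6 = 171·cos21.5° − 28·3.332 = 65.8; c'Δl = 22.66; W sinα = 62.7
Slice 7: Δl = 3.1/cos33.6° = 3.722 m; N'_7 = 71·cos33.6° − 9·3.722 = 25.6; c'Δl = 25.31; W sinα = 39.3
Σc'Δl = 113.4 kN/m; ΣN' = 440.4 kN/m; ΣW sinα = 125.6 kN/m
Resisting = 113.4 + 440.4·tan27.0° = 113.4 + 224.4 = 337.8 kN/m
FS = 337.8 / 125.6 = 2.690

FS = 2.69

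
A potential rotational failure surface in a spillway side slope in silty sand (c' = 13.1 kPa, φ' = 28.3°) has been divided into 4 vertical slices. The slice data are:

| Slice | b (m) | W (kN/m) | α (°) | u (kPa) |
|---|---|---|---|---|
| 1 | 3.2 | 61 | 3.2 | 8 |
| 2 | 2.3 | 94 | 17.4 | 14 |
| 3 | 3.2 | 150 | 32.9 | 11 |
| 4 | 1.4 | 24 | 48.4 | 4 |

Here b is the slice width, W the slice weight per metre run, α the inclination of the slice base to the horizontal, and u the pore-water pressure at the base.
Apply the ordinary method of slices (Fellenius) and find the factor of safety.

FS = 1.91

Ordinary method of slices: FS = Σ[c'·Δl_i + (W_i cosα_i − u_i·Δl_i)·tanφ'] / Σ W_i sinα_i, with Δl_i = b_i / cosα_i.
Slice 1: Δl = 3.2/cos3.2° = 3.205 m; N'_1 = 61·cos3.2° − 8·3.205 = 35.3; c'Δl = 41.99; W sinα = 3.4
Slice 2: Δl = 2.3/cos17.4° = 2.410 m; N'_2 = 94·cos17.4° − 14·2.410 = 56.0; c'Δl = 31.57; W sinα = 28.1
Slice 3: Δl = 3.2/cos32.9° = 3.811 m; N'_3 = 150·cos32.9° − 11·3.811 = 84.0; c'Δl = 49.93; W sinα = 81.5
Slice 4: Δl = 1.4/cos48.4° = 2.109 m; N'_4 = 24·cos48.4° − 4·2.109 = 7.5; c'Δl = 27.62; W sinα = 17.9
Σc'Δl = 151.1 kN/m; ΣN' = 182.7 kN/m; ΣW sinα = 130.9 kN/m
Resisting = 151.1 + 182.7·tan28.3° = 151.1 + 98.4 = 249.5 kN/m
FS = 249.5 / 130.9 = 1.906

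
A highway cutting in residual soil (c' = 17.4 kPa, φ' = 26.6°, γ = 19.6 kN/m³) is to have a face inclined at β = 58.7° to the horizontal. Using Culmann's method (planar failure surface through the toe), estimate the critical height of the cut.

Culmann's analysis gives the critical failure plane at α_cr = (β + φ')/2 = (58.7 + 26.6)/2 = 42.7°, and the critical height
H_c = (4c'/γ) · sinβ cosφ' / [1 − cos(β − φ')]
    = (4·17.4/19.6) · sin58.7°·cos26.6° / [1 − cos(32.1°)]
    = 3.551 · 0.8545·0.8942 / [1 − 0.8471]
    = 3.551 · 0.7640 / 0.1529
    = 17.75 m

H_c = 17.75 m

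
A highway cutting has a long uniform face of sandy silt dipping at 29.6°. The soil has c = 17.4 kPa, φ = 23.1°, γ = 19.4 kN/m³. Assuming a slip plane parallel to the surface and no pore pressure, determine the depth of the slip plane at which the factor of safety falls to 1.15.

z = 5.23 m

Setting FS = 1.15 in FS = [c + γz cos²β tanφ] / [γz sinβ cosβ] and solving for z:
z = c / [γ cosβ (FS·sinβ − cosβ·tanφ)]
  = 17.4 / [19.4·cos29.6°·(1.15·sin29.6° − cos29.6°·tan23.1°)]
  = 17.4 / [19.4·0.8695·(1.15·0.4939 − 0.8695·0.4265)]
  = 17.4 / 3.3258 = 5.232 m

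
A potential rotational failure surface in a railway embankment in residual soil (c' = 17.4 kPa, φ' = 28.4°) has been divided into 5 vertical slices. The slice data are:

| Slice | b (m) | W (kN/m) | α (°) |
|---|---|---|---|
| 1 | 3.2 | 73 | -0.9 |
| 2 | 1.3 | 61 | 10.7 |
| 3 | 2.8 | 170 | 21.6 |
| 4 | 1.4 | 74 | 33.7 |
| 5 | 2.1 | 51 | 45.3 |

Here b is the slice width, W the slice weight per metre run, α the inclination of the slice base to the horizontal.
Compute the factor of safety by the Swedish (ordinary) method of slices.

FS = 2.81

Ordinary method of slices: FS = Σ[c'·Δl_i + (W_i cosα_i)·tanφ'] / Σ W_i sinα_i, with Δl_i = b_i / cosα_i.
Slice 1: Δl = 3.2/cos(-0.9°) = 3.200 m; N'_1 = 73·cos(-0.9°) = 73.0; c'Δl = 55.69; W sinα = -1.1
Slice 2: Δl = 1.3/cos10.7° = 1.323 m; N'_2 = 61·cos10.7° = 59.9; c'Δl = 23.02; W sinα = 11.3
Slice 3: Δl = 2.8/cos21.6° = 3.011 m; N'_3 = 170·cos21.6° = 158.1; c'Δl = 52.40; W sinα = 62.6
Slice 4: Δl = 1.4/cos33.7° = 1.683 m; N'_4 = 74·cos33.7° = 61.6; c'Δl = 29.28; W sinα = 41.1
Slice 5: Δl = 2.1/cos45.3° = 2.986 m; N'_5 = 51·cos45.3° = 35.9; c'Δl = 51.95; W sinα = 36.3
Σc'Δl = 212.3 kN/m; ΣN' = 388.4 kN/m; ΣW sinα = 150.1 kN/m
Resisting = 212.3 + 388.4·tan28.4° = 212.3 + 210.0 = 422.4 kN/m
FS = 422.4 / 150.1 = 2.814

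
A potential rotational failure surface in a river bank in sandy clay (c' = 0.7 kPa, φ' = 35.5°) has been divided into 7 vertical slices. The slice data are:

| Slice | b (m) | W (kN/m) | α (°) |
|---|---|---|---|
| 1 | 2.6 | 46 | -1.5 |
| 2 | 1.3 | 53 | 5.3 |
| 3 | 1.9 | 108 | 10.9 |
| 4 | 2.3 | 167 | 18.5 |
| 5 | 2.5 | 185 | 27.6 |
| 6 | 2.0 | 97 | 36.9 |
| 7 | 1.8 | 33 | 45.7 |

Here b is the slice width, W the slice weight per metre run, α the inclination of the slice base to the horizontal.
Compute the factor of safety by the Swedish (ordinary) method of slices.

Ordinary method of slices: FS = Σ[c'·Δl_i + (W_i cosα_i)·tanφ'] / Σ W_i sinα_i, with Δl_i = b_i / cosα_i.
Slice 1: Δl = 2.6/cos(-1.5°) = 2.601 m; N'_1 = 46·cos(-1.5°) = 46.0; c'Δl = 1.82; W sinα = -1.2
Slice 2: Δl = 1.3/cos5.3° = 1.306 m; N'_2 = 53·cos5.3° = 52.8; c'Δl = 0.91; W sinα = 4.9
Slice 3: Δl = 1.9/cos10.9° = 1.935 m; N'_3 = 108·cos10.9° = 106.1; c'Δl = 1.35; W sinα = 20.4
Slice 4: Δl = 2.3/cos18.5° = 2.425 m; N'_4 = 167·cos18.5° = 158.4; c'Δl = 1.70; W sinα = 53.0
Slice 5: Δl = 2.5/cos27.6° = 2.821 m; N'_5 = 185·cos27.6° = 163.9; c'Δl = 1.97; W sinα = 85.7
Slice 6: Δl = 2.0/cos36.9° = 2.501 m; N'_6 = 97·cos36.9° = 77.6; c'Δl = 1.75; W sinα = 58.2
Slice 7: Δl = 1.8/cos45.7° = 2.577 m; N'_7 = 33·cos45.7° = 23.0; c'Δl = 1.80; W sinα = 23.6
Σc'Δl = 11.3 kN/m; ΣN' = 627.7 kN/m; ΣW sinα = 244.7 kN/m
Resisting = 11.3 + 627.7·tan35.5° = 11.3 + 447.8 = 459.1 kN/m
FS = 459.1 / 244.7 = 1.876

FS = 1.88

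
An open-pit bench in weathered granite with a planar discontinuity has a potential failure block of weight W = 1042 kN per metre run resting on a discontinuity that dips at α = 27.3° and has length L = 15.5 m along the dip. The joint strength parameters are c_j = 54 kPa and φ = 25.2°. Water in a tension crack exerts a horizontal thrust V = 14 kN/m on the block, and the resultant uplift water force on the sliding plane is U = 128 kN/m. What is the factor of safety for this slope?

Resolving the block weight along and normal to the plane and applying the Mohr–Coulomb strength on the joint:
N' = W cosα − U − V sinα = 1042·cos27.3° − 128 − 14·sin27.3° = 791.5 kN/m
Driving force T = W sinα + V cosα = 1042·sin27.3° + 14·cos27.3° = 490.4 kN/m
Resisting force R = c_j·L + N'·tanφ = 54·15.5 + 791.5·tan25.2° = 837.0 + 372.5 = 1209.5 kN/m
FS = R / T = 1209.5 / 490.4 = 2.467

FS = 2.47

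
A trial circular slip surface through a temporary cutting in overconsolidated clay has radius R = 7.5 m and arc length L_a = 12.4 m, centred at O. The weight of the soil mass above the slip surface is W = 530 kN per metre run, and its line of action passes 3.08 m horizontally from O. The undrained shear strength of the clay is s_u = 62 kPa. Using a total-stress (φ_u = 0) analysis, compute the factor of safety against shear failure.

FS = 3.53

Taking moments about the centre O, the resisting moment is provided by the undrained shear strength acting along the arc:
M_R = s_u·L_a·R = 62·12.40·7.5 = 5766.0 kN·m/m
M_D = W·d = 530·3.08 = 1632.4 kN·m/m
FS = M_R / M_D = 5766.0 / 1632.4 = 3.532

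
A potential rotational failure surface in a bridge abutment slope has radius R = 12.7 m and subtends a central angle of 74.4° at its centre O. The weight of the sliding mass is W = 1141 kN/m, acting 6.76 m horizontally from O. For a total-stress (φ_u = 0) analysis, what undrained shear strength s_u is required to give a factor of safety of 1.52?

s_u = 56.0 kPa

FS = s_u·L_a·R / (W·d), so s_u = FS·W·d / (L_a·R).
Arc length L_a = R·θ = 12.7·(74.4°·π/180) = 12.7·1.2985 = 16.49 m
s_u = 1.52·1141·6.76 / (16.49·12.7) = 11724.0 / 209.44 = 55.98 kPa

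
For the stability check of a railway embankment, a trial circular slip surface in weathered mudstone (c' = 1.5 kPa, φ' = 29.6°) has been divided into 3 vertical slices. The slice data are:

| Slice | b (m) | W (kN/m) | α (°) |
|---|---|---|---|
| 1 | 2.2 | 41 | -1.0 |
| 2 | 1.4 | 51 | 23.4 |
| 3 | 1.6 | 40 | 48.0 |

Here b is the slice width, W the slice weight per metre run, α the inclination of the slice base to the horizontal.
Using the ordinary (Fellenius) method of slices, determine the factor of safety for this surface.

Ordinary method of slices: FS = Σ[c'·Δl_i + (W_i cosα_i)·tanφ'] / Σ W_i sinα_i, with Δl_i = b_i / cosα_i.
Slice 1: Δl = 2.2/cos(-1.0°) = 2.200 m; N'_1 = 41·cos(-1.0°) = 41.0; c'Δl = 3.30; W sinα = -0.7
Slice 2: Δl = 1.4/cos23.4° = 1.525 m; N'_2 = 51·cos23.4° = 46.8; c'Δl = 2.29; W sinα = 20.3
Slice 3: Δl = 1.6/cos48.0° = 2.391 m; N'_3 = 40·cos48.0° = 26.8; c'Δl = 3.59; W sinα = 29.7
Σc'Δl = 9.2 kN/m; ΣN' = 114.6 kN/m; ΣW sinα = 49.3 kN/m
Resisting = 9.2 + 114.6·tan29.6° = 9.2 + 65.1 = 74.3 kN/m
FS = 74.3 / 49.3 = 1.507

FS = 1.51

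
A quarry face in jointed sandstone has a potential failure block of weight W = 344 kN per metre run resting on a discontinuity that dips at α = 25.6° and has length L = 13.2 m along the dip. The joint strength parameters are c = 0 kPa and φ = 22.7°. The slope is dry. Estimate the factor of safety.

FS = 0.87

Resolving the block weight along and normal to the plane and applying the Mohr–Coulomb strength on the joint:
N' = W cosα = 344·cos25.6° = 310.2 kN/m
Driving force T = W sinα = 344·sin25.6° = 148.6 kN/m
Resisting force R = c·L + N'·tanφ = 0·13.2 + 310.2·tan22.7° = 0.0 + 129.8 = 129.8 kN/m
FS = R / T = 129.8 / 148.6 = 0.873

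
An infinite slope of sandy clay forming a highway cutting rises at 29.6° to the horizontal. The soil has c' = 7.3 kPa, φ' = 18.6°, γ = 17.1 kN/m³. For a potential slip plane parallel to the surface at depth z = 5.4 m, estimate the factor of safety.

FS = 0.78

For an infinite slope with a slip plane parallel to the surface (no pore pressure): FS = [c' + γz cos²β tanφ'] / [γz sinβ cosβ].
γz = 17.1·5.4 = 92.34 kN/m²
Numerator = 7.3 + 92.34·cos²29.6°·tan18.6° = 7.3 + 92.34·0.7560·0.3365 = 30.794 kPa
Denominator = 92.34·sin29.6°·cos29.6° = 92.34·0.4939·0.8695 = 39.658 kPa
FS = 30.794 / 39.658 = 0.776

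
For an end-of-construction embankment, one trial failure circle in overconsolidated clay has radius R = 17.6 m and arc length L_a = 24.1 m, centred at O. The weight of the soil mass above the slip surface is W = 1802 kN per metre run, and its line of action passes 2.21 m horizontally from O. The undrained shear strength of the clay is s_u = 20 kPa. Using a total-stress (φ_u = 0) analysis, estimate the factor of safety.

FS = 2.13

Taking moments about the centre O, the resisting moment is provided by the undrained shear strength acting along the arc:
M_R = s_u·L_a·R = 20·24.10·17.6 = 8483.2 kN·m/m
M_D = W·d = 1802·2.21 = 3982.4 kN·m/m
FS = M_R / M_D = 8483.2 / 3982.4 = 2.130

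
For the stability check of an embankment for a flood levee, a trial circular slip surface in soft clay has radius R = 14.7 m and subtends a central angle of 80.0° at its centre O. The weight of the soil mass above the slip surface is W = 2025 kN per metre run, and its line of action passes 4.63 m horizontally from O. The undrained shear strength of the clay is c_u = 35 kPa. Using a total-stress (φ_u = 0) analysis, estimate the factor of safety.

Taking moments about the centre O, the resisting moment is provided by the undrained shear strength acting along the arc:
Arc length L_a = R·θ = 14.7·(80.0°·π/180) = 14.7·1.3963 = 20.53 m
M_R = c_u·L_a·R = 35·20.53·14.7 = 10560.1 kN·m/m
M_D = W·d = 2025·4.63 = 9375.8 kN·m/m
FS = M_R / M_D = 10560.1 / 9375.8 = 1.126

FS = 1.13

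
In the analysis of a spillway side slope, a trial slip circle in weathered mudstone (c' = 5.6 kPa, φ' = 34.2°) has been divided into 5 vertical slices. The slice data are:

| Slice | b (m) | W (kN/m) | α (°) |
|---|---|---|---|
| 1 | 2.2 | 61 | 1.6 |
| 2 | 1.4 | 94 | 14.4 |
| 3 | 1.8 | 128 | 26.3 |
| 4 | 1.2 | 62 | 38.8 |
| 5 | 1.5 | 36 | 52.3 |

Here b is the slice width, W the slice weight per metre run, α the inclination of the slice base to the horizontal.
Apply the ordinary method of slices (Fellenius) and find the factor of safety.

Ordinary method of slices: FS = Σ[c'·Δl_i + (W_i cosα_i)·tanφ'] / Σ W_i sinα_i, with Δl_i = b_i / cosα_i.
Slice 1: Δl = 2.2/cos1.6° = 2.201 m; N'_1 = 61·cos1.6° = 61.0; c'Δl = 12.32; W sinα = 1.7
Slice 2: Δl = 1.4/cos14.4° = 1.445 m; N'_2 = 94·cos14.4° = 91.0; c'Δl = 8.09; W sinα = 23.4
Slice 3: Δl = 1.8/cos26.3° = 2.008 m; N'_3 = 128·cos26.3° = 114.8; c'Δl = 11.24; W sinα = 56.7
Slice 4: Δl = 1.2/cos38.8° = 1.540 m; N'_4 = 62·cos38.8° = 48.3; c'Δl = 8.62; W sinα = 38.8
Slice 5: Δl = 1.5/cos52.3° = 2.453 m; N'_5 = 36·cos52.3° = 22.0; c'Δl = 13.74; W sinα = 28.5
Σc'Δl = 54.0 kN/m; ΣN' = 337.1 kN/m; ΣW sinα = 149.1 kN/m
Resisting = 54.0 + 337.1·tan34.2° = 54.0 + 229.1 = 283.1 kN/m
FS = 283.1 / 149.1 = 1.899

FS = 1.90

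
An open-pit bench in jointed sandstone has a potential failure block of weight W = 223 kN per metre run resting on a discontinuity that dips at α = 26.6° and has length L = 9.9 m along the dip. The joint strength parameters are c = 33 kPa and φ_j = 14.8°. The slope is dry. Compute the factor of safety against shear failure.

FS = 3.80

Resolving the block weight along and normal to the plane and applying the Mohr–Coulomb strength on the joint:
N' = W cosα = 223·cos26.6° = 199.4 kN/m
Driving force T = W sinα = 223·sin26.6° = 99.9 kN/m
Resisting force R = c·L + N'·tanφ_j = 33·9.9 + 199.4·tan14.8° = 326.7 + 52.7 = 379.4 kN/m
FS = R / T = 379.4 / 99.9 = 3.800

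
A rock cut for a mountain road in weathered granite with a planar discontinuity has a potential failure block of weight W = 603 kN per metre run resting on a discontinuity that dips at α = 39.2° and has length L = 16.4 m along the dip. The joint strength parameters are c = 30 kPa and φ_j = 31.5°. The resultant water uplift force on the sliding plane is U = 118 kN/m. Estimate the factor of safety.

Resolving the block weight along and normal to the plane and applying the Mohr–Coulomb strength on the joint:
N' = W cosα − U = 603·cos39.2° − 118 = 349.3 kN/m
Driving force T = W sinα = 603·sin39.2° = 381.1 kN/m
Resisting force R = c·L + N'·tanφ_j = 30·16.4 + 349.3·tan31.5° = 492.0 + 214.0 = 706.0 kN/m
FS = R / T = 706.0 / 381.1 = 1.853

FS = 1.85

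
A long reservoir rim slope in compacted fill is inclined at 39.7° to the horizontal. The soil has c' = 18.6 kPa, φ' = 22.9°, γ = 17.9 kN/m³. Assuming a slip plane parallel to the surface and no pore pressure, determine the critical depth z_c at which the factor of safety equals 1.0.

z_c = 4.30 m

Setting FS = 1.00 in FS = [c' + γz cos²β tanφ'] / [γz sinβ cosβ] and solving for z:
z = c' / [γ cosβ (FS·sinβ − cosβ·tanφ')]
  = 18.6 / [17.9·cos39.7°·(1.00·sin39.7° − cos39.7°·tan22.9°)]
  = 18.6 / [17.9·0.7694·(1.00·0.6388 − 0.7694·0.4224)]
  = 18.6 / 4.3212 = 4.304 m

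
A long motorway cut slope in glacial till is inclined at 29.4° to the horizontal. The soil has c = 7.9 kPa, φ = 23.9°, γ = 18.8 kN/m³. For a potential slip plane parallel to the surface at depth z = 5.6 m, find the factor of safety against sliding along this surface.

FS = 0.96

For an infinite slope with a slip plane parallel to the surface (no pore pressure): FS = [c + γz cos²β tanφ] / [γz sinβ cosβ].
γz = 18.8·5.6 = 105.28 kN/m²
Numerator = 7.9 + 105.28·cos²29.4°·tan23.9° = 7.9 + 105.28·0.7590·0.4431 = 43.311 kPa
Denominator = 105.28·sin29.4°·cos29.4° = 105.28·0.4909·0.8712 = 45.026 kPa
FS = 43.311 / 45.026 = 0.962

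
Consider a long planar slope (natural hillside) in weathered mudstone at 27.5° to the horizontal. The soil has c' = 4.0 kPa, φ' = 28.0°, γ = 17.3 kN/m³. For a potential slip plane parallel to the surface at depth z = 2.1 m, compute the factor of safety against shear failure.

FS = 1.29

For an infinite slope with a slip plane parallel to the surface (no pore pressure): FS = [c' + γz cos²β tanφ'] / [γz sinβ cosβ].
γz = 17.3·2.1 = 36.33 kN/m²
Numerator = 4.0 + 36.33·cos²27.5°·tan28.0° = 4.0 + 36.33·0.7868·0.5317 = 19.198 kPa
Denominator = 36.33·sin27.5°·cos27.5° = 36.33·0.4617·0.8870 = 14.880 kPa
FS = 19.198 / 14.880 = 1.290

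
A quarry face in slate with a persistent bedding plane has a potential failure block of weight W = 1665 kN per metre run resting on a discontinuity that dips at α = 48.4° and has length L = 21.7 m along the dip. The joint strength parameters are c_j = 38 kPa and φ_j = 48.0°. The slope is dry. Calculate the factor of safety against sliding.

FS = 1.65

Resolving the block weight along and normal to the plane and applying the Mohr–Coulomb strength on the joint:
N' = W cosα = 1665·cos48.4° = 1105.4 kN/m
Driving force T = W sinα = 1665·sin48.4° = 1245.1 kN/m
Resisting force R = c_j·L + N'·tanφ_j = 38·21.7 + 1105.4·tan48.0° = 824.6 + 1227.7 = 2052.3 kN/m
FS = R / T = 2052.3 / 1245.1 = 1.648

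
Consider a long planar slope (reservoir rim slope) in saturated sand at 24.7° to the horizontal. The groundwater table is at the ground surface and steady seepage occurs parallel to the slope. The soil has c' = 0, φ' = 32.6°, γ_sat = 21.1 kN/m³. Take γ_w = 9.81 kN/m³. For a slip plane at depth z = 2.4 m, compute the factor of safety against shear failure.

With seepage parallel to the slope and the water table at the surface, the effective normal stress on the slip plane uses the buoyant unit weight γ' = γ_sat − γ_w while the driving shear stress uses γ_sat:
FS = [c' + γ' z cos²β tanφ'] / [γ_sat z sinβ cosβ]
(For c' = 0 this reduces to FS = (γ'/γ_sat)·tanφ'/tanβ.)
γ' = 21.1 − 9.81 = 11.29 kN/m³
Numerator = 0.0 + 11.29·2.4·cos²24.7°·tan32.6° = 0.0 + 11.29·2.4·0.8254·0.6395 = 14.303 kPa
Denominator = 21.1·2.4·sin24.7°·cos24.7° = 21.1·2.4·0.4179·0.9085 = 19.225 kPa
FS = 14.303 / 19.225 = 0.744

FS = 0.74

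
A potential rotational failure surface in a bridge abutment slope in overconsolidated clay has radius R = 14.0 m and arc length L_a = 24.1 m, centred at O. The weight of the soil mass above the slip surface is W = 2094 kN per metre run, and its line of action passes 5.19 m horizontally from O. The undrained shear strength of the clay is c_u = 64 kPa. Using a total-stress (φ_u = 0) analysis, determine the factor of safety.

Taking moments about the centre O, the resisting moment is provided by the undrained shear strength acting along the arc:
M_R = c_u·L_a·R = 64·24.10·14.0 = 21593.6 kN·m/m
M_D = W·d = 2094·5.19 = 10867.9 kN·m/m
FS = M_R / M_D = 21593.6 / 10867.9 = 1.987

FS = 1.99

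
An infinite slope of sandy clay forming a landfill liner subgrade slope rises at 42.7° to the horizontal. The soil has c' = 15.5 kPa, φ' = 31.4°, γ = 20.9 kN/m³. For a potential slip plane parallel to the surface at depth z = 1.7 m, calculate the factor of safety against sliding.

FS = 1.54

For an infinite slope with a slip plane parallel to the surface (no pore pressure): FS = [c' + γz cos²β tanφ'] / [γz sinβ cosβ].
γz = 20.9·1.7 = 35.53 kN/m²
Numerator = 15.5 + 35.53·cos²42.7°·tan31.4° = 15.5 + 35.53·0.5401·0.6104 = 27.213 kPa
Denominator = 35.53·sin42.7°·cos42.7° = 35.53·0.6782·0.7349 = 17.708 kPa
FS = 27.213 / 17.708 = 1.537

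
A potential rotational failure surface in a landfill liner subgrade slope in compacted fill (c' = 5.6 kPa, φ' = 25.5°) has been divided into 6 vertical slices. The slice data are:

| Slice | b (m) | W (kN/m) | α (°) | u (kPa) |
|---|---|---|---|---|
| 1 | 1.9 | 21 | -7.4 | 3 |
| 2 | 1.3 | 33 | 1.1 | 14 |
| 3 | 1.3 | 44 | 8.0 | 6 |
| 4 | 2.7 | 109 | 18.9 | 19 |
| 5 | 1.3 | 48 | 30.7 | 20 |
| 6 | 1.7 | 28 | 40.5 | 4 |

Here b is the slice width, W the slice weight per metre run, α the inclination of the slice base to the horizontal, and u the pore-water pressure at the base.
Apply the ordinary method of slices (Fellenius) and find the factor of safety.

FS = 1.56

Ordinary method of slices: FS = Σ[c'·Δl_i + (W_i cosα_i − u_i·Δl_i)·tanφ'] / Σ W_i sinα_i, with Δl_i = b_i / cosα_i.
Slice 1: Δl = 1.9/cos(-7.4°) = 1.916 m; N'_1 = 21·cos(-7.4°) − 3·1.916 = 15.1; c'Δl = 10.73; W sinα = -2.7
Slice 2: Δl = 1.3/cos1.1° = 1.300 m; N'_2 = 33·cos1.1° − 14·1.300 = 14.8; c'Δl = 7.28; W sinα = 0.6
Slice 3: Δl = 1.3/cos8.0° = 1.313 m; N'_3 = 44·cos8.0° − 6·1.313 = 35.7; c'Δl = 7.35; W sinα = 6.1
Slice 4: Δl = 2.7/cos18.9° = 2.854 m; N'_4 = 109·cos18.9° − 19·2.854 = 48.9; c'Δl = 15.98; W sinα = 35.3
Slice 5: Δl = 1.3/cos30.7° = 1.512 m; N'_5 = 48·cos30.7° − 20·1.512 = 11.0; c'Δl = 8.47; W sinα = 24.5
Slice 6: Δl = 1.7/cos40.5° = 2.236 m; N'_6 = 28·cos40.5° − 4·2.236 = 12.3; c'Δl = 12.52; W sinα = 18.2
Σc'Δl = 62.3 kN/m; ΣN' = 137.8 kN/m; ΣW sinα = 82.1 kN/m
Resisting = 62.3 + 137.8·tan25.5° = 62.3 + 65.7 = 128.1 kN/m
FS = 128.1 / 82.1 = 1.561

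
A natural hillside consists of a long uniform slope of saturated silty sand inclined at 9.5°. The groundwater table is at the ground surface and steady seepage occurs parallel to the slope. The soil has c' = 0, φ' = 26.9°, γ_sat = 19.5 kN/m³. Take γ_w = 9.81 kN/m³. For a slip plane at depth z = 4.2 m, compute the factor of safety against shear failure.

With seepage parallel to the slope and the water table at the surface, the effective normal stress on the slip plane uses the buoyant unit weight γ' = γ_sat − γ_w while the driving shear stress uses γ_sat:
FS = [c' + γ' z cos²β tanφ'] / [γ_sat z sinβ cosβ]
(For c' = 0 this reduces to FS = (γ'/γ_sat)·tanφ'/tanβ.)
γ' = 19.5 − 9.81 = 9.69 kN/m³
Numerator = 0.0 + 9.69·4.2·cos²9.5°·tan26.9° = 0.0 + 9.69·4.2·0.9728·0.5073 = 20.085 kPa
Denominator = 19.5·4.2·sin9.5°·cos9.5° = 19.5·4.2·0.1650·0.9863 = 13.332 kPa
FS = 20.085 / 13.332 = 1.507

FS = 1.51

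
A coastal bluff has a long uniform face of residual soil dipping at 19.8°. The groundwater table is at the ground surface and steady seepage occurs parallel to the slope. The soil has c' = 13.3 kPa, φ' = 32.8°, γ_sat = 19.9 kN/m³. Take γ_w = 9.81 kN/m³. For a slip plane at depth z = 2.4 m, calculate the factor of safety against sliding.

FS = 1.78

With seepage parallel to the slope and the water table at the surface, the effective normal stress on the slip plane uses the buoyant unit weight γ' = γ_sat − γ_w while the driving shear stress uses γ_sat:
FS = [c' + γ' z cos²β tanφ'] / [γ_sat z sinβ cosβ]
γ' = 19.9 − 9.81 = 10.09 kN/m³
Numerator = 13.3 + 10.09·2.4·cos²19.8°·tan32.8° = 13.3 + 10.09·2.4·0.8853·0.6445 = 27.115 kPa
Denominator = 19.9·2.4·sin19.8°·cos19.8° = 19.9·2.4·0.3387·0.9409 = 15.222 kPa
FS = 27.115 / 15.222 = 1.781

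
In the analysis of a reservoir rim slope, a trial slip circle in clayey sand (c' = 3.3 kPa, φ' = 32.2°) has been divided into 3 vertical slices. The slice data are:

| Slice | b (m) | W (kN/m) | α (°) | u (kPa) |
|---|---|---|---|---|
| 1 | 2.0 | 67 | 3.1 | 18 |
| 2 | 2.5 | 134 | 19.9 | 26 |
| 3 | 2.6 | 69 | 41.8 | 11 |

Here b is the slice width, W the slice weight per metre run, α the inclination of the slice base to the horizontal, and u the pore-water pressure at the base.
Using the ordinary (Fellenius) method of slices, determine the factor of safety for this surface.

FS = 0.95

Ordinary method of slices: FS = Σ[c'·Δl_i + (W_i cosα_i − u_i·Δl_i)·tanφ'] / Σ W_i sinα_i, with Δl_i = b_i / cosα_i.
Slice 1: Δl = 2.0/cos3.1° = 2.003 m; N'_1 = 67·cos3.1° − 18·2.003 = 30.8; c'Δl = 6.61; W sinα = 3.6
Slice 2: Δl = 2.5/cos19.9° = 2.659 m; N'_2 = 134·cos19.9° − 26·2.659 = 56.9; c'Δl = 8.77; W sinα = 45.6
Slice 3: Δl = 2.6/cos41.8° = 3.488 m; N'_3 = 69·cos41.8° − 11·3.488 = 13.1; c'Δl = 11.51; W sinα = 46.0
Σc'Δl = 26.9 kN/m; ΣN' = 100.8 kN/m; ΣW sinα = 95.2 kN/m
Resisting = 26.9 + 100.8·tan32.2° = 26.9 + 63.5 = 90.4 kN/m
FS = 90.4 / 95.2 = 0.949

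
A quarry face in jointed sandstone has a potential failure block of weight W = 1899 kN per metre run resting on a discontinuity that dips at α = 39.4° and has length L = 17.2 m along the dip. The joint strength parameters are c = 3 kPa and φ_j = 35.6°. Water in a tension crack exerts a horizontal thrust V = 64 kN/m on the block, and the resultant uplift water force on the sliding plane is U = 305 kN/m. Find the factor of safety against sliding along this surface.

Resolving the block weight along and normal to the plane and applying the Mohr–Coulomb strength on the joint:
N' = W cosα − U − V sinα = 1899·cos39.4° − 305 − 64·sin39.4° = 1121.8 kN/m
Driving force T = W sinα + V cosα = 1899·sin39.4° + 64·cos39.4° = 1254.8 kN/m
Resisting force R = c·L + N'·tanφ_j = 3·17.2 + 1121.8·tan35.6° = 51.6 + 803.1 = 854.7 kN/m
FS = R / T = 854.7 / 1254.8 = 0.681

FS = 0.68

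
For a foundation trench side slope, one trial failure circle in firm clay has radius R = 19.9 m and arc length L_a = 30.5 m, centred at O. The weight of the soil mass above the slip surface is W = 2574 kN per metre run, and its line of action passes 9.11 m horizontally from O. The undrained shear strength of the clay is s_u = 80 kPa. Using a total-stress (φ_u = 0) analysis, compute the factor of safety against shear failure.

Taking moments about the centre O, the resisting moment is provided by the undrained shear strength acting along the arc:
M_R = s_u·L_a·R = 80·30.50·19.9 = 48556.0 kN·m/m
M_D = W·d = 2574·9.11 = 23449.1 kN·m/m
FS = M_R / M_D = 48556.0 / 23449.1 = 2.071

FS = 2.07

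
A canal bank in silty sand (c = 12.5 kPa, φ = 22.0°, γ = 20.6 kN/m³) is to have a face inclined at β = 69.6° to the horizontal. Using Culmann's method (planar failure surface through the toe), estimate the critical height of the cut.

H_c = 6.48 m

Culmann's analysis gives the critical failure plane at α_cr = (β + φ)/2 = (69.6 + 22.0)/2 = 45.8°, and the critical height
H_c = (4c/γ) · sinβ cosφ / [1 − cos(β − φ)]
    = (4·12.5/20.6) · sin69.6°·cos22.0° / [1 − cos(47.6°)]
    = 2.427 · 0.9373·0.9272 / [1 − 0.6743]
    = 2.427 · 0.8690 / 0.3257
    = 6.48 m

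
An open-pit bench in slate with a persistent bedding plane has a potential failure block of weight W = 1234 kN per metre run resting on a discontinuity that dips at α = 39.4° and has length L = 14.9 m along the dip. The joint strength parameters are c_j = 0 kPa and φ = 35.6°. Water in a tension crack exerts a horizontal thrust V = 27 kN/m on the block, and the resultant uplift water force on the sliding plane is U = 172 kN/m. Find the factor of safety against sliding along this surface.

Resolving the block weight along and normal to the plane and applying the Mohr–Coulomb strength on the joint:
N' = W cosα − U − V sinα = 1234·cos39.4° − 172 − 27·sin39.4° = 764.4 kN/m
Driving force T = W sinα + V cosα = 1234·sin39.4° + 27·cos39.4° = 804.1 kN/m
Resisting force R = c_j·L + N'·tanφ = 0·14.9 + 764.4·tan35.6° = 0.0 + 547.3 = 547.3 kN/m
FS = R / T = 547.3 / 804.1 = 0.681

FS = 0.68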